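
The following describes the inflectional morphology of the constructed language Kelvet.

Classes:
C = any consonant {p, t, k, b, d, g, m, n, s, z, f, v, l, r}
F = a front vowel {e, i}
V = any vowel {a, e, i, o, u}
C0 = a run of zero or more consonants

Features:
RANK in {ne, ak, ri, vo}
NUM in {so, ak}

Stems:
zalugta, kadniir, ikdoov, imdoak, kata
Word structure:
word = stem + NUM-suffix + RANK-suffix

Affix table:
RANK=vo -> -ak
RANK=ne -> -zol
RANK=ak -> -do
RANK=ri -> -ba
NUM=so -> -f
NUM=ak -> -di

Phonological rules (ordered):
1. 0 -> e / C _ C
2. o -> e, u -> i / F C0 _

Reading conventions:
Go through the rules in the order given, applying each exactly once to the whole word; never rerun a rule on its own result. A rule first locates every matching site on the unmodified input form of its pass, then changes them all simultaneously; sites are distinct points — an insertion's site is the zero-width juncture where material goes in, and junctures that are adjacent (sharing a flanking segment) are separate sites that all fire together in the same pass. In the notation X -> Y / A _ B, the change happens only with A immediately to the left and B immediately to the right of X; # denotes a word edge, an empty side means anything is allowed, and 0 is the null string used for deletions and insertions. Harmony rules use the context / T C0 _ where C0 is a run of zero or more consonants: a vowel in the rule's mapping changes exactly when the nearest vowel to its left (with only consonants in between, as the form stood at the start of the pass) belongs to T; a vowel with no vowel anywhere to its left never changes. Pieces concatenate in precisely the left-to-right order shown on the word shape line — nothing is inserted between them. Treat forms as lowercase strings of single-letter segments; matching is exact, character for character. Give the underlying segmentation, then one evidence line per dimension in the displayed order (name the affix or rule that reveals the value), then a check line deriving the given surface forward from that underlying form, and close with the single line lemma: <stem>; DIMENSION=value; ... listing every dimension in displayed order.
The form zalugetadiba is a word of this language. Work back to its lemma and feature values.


underlying: zalugta-di-ba
RANK=ri - signalled by the affix -ba
NUM=ak - signalled by the affix -di
check: zalugtadiba -> zalugetadiba -> zalugetadiba
lemma: zalugta; RANK=ri; NUM=ak


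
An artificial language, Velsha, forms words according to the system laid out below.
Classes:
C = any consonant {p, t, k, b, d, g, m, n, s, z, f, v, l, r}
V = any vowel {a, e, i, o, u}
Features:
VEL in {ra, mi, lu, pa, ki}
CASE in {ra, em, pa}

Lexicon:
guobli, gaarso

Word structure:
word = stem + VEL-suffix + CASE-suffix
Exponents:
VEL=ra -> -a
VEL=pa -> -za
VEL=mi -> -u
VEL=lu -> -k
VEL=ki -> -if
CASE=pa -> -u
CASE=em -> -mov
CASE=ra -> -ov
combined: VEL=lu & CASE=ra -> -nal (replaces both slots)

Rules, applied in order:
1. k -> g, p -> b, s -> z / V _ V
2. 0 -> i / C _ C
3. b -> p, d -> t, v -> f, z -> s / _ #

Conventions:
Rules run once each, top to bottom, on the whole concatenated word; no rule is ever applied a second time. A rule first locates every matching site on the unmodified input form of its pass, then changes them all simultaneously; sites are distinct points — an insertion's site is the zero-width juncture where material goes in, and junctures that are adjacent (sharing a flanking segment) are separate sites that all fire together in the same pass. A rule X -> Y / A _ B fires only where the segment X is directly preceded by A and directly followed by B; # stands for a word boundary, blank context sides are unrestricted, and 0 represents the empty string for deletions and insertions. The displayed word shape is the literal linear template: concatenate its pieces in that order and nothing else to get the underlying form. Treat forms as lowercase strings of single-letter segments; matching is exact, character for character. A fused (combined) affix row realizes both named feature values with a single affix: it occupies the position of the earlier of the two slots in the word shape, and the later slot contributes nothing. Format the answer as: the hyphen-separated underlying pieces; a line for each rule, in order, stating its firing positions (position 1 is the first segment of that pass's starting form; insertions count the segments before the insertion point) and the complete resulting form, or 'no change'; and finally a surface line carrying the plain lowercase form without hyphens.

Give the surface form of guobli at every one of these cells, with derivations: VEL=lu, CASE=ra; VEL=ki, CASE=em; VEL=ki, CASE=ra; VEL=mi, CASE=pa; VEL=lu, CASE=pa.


cell VEL=lu, CASE=ra:
underlying: guobli-nal
1. k -> g, p -> b, s -> z / V _ V: no change
2. 0 -> i / C _ C: inserts after position(s) 4: guobilinal
3. b -> p, d -> t, v -> f, z -> s / _ #: no change
surface: guobilinal

cell VEL=ki, CASE=em:
underlying: guobli-if-mov
1. k -> g, p -> b, s -> z / V _ V: no change
2. 0 -> i / C _ C: inserts after position(s) 4, 8: guobiliifimov
3. b -> p, d -> t, v -> f, z -> s / _ #: fires at position(s) 13: guobiliifimof
surface: guobiliifimof

cell VEL=ki, CASE=ra:
underlying: guobli-if-ov
1. k -> g, p -> b, s -> z / V _ V: no change
2. 0 -> i / C _ C: inserts after position(s) 4: guobiliifov
3. b -> p, d -> t, v -> f, z -> s / _ #: fires at position(s) 11: guobiliifof
surface: guobiliifof

cell VEL=mi, CASE=pa:
underlying: guobli-u-u
1. k -> g, p -> b, s -> z / V _ V: no change
2. 0 -> i / C _ C: inserts after position(s) 4: guobiliuu
3. b -> p, d -> t, v -> f, z -> s / _ #: no change
surface: guobiliuu

cell VEL=lu, CASE=pa:
underlying: guobli-k-u
1. k -> g, p -> b, s -> z / V _ V: fires at position(s) 7: guobligu
2. 0 -> i / C _ C: inserts after position(s) 4: guobiligu
3. b -> p, d -> t, v -> f, z -> s / _ #: no change
surface: guobiligu


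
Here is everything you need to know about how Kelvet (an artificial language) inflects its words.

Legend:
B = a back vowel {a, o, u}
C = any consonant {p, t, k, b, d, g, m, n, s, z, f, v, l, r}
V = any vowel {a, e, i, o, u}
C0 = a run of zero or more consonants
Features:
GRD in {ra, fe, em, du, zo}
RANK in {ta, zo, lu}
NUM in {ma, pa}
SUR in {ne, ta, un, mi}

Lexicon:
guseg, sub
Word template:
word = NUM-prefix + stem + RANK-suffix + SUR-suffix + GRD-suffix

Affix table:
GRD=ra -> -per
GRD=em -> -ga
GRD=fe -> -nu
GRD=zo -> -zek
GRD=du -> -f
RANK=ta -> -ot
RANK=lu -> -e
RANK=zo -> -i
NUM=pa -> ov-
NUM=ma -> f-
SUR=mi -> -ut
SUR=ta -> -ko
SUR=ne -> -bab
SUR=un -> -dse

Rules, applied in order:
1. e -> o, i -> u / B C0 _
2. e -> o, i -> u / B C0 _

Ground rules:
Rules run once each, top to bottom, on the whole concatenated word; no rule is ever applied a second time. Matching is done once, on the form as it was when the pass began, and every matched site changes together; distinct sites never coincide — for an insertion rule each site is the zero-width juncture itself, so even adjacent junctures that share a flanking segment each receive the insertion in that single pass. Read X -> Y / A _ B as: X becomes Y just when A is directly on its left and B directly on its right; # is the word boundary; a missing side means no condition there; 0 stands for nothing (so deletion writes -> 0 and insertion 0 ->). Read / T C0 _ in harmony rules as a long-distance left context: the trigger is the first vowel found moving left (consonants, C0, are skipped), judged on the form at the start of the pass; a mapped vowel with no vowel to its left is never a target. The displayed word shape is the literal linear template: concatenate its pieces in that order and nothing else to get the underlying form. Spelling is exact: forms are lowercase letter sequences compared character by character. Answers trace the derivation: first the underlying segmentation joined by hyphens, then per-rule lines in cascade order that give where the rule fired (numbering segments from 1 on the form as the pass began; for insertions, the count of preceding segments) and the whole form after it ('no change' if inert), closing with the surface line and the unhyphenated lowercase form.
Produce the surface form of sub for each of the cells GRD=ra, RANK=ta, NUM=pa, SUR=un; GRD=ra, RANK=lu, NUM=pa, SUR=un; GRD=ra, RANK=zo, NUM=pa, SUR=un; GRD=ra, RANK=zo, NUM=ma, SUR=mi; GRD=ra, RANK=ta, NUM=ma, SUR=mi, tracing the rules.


cell GRD=ra, RANK=ta, NUM=pa, SUR=un:
underlying: ov-sub-ot-dse-per
1. e -> o, i -> u / B C0 _: fires at position(s) 10: ovsubotdsoper
2. e -> o, i -> u / B C0 _: fires at position(s) 12: ovsubotdsopor
surface: ovsubotdsopor

cell GRD=ra, RANK=lu, NUM=pa, SUR=un:
underlying: ov-sub-e-dse-per
1. e -> o, i -> u / B C0 _: fires at position(s) 6: ovsubodseper
2. e -> o, i -> u / B C0 _: fires at position(s) 9: ovsubodsoper
surface: ovsubodsoper

cell GRD=ra, RANK=zo, NUM=pa, SUR=un:
underlying: ov-sub-i-dse-per
1. e -> o, i -> u / B C0 _: fires at position(s) 6: ovsubudseper
2. e -> o, i -> u / B C0 _: fires at position(s) 9: ovsubudsoper
surface: ovsubudsoper

cell GRD=ra, RANK=zo, NUM=ma, SUR=mi:
underlying: f-sub-i-ut-per
1. e -> o, i -> u / B C0 _: fires at position(s) 5, 9: fsubuutpor
2. e -> o, i -> u / B C0 _: no change
surface: fsubuutpor

cell GRD=ra, RANK=ta, NUM=ma, SUR=mi:
underlying: f-sub-ot-ut-per
1. e -> o, i -> u / B C0 _: fires at position(s) 10: fsubotutpor
2. e -> o, i -> u / B C0 _: no change
surface: fsubotutpor


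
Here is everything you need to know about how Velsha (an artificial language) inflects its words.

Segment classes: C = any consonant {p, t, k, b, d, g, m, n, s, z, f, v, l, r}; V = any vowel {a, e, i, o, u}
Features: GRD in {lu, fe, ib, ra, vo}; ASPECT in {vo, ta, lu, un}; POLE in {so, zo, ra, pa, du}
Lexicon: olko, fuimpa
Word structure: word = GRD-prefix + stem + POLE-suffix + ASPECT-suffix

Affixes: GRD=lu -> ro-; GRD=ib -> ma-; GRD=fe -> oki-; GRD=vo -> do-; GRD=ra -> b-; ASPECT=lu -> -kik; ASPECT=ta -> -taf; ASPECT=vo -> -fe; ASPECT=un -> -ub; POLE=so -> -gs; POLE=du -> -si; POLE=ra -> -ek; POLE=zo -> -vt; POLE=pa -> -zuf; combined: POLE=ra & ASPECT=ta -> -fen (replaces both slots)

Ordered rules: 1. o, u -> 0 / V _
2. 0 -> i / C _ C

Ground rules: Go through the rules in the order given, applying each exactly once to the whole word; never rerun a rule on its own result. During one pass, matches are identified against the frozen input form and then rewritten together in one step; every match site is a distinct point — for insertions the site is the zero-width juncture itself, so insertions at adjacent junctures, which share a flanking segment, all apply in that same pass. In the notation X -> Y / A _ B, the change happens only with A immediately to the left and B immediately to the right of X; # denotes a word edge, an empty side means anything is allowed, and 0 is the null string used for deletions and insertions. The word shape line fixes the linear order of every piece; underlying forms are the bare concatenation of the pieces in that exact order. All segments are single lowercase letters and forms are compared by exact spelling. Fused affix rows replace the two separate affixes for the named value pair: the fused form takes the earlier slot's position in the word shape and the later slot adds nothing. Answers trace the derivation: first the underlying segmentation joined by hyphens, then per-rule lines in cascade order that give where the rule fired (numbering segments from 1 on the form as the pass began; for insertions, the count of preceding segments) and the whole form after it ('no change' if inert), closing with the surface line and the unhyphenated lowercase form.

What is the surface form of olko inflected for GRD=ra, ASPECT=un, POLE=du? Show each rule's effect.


underlying: b-olko-si-ub
1. o, u -> 0 / V _: fires at position(s) 8: bolkosib
2. 0 -> i / C _ C: inserts after position(s) 3: bolikosib
surface: bolikosib


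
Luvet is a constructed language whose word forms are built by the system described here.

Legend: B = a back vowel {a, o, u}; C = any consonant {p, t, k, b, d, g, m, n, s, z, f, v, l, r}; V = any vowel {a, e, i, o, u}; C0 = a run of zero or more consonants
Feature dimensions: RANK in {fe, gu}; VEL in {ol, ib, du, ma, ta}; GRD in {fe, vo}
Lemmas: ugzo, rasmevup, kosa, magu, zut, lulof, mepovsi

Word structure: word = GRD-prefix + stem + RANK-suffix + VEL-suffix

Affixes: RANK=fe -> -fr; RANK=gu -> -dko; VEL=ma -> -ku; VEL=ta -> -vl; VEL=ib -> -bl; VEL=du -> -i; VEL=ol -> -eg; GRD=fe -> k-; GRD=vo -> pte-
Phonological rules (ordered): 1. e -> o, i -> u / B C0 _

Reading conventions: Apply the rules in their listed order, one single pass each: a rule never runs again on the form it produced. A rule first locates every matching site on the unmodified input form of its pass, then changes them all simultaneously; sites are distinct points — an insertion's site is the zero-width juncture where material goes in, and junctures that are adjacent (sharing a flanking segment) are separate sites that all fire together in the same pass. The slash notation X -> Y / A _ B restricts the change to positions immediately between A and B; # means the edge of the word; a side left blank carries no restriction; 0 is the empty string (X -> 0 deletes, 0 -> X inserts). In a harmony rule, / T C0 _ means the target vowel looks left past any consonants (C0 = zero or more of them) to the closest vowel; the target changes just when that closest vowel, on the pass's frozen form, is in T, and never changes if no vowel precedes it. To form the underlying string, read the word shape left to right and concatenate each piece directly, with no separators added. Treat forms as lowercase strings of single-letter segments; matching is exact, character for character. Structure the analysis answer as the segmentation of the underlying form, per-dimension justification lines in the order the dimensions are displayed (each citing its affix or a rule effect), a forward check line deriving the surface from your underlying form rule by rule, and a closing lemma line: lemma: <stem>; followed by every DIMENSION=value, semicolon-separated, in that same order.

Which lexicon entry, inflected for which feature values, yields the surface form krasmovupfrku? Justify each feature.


underlying: k-rasmevup-fr-ku
RANK=fe - signalled by the affix -fr
VEL=ma - signalled by the affix -ku
GRD=fe - signalled by the affix k-
check: krasmevupfrku -> krasmovupfrku
lemma: rasmevup; RANK=fe; VEL=ma; GRD=fe


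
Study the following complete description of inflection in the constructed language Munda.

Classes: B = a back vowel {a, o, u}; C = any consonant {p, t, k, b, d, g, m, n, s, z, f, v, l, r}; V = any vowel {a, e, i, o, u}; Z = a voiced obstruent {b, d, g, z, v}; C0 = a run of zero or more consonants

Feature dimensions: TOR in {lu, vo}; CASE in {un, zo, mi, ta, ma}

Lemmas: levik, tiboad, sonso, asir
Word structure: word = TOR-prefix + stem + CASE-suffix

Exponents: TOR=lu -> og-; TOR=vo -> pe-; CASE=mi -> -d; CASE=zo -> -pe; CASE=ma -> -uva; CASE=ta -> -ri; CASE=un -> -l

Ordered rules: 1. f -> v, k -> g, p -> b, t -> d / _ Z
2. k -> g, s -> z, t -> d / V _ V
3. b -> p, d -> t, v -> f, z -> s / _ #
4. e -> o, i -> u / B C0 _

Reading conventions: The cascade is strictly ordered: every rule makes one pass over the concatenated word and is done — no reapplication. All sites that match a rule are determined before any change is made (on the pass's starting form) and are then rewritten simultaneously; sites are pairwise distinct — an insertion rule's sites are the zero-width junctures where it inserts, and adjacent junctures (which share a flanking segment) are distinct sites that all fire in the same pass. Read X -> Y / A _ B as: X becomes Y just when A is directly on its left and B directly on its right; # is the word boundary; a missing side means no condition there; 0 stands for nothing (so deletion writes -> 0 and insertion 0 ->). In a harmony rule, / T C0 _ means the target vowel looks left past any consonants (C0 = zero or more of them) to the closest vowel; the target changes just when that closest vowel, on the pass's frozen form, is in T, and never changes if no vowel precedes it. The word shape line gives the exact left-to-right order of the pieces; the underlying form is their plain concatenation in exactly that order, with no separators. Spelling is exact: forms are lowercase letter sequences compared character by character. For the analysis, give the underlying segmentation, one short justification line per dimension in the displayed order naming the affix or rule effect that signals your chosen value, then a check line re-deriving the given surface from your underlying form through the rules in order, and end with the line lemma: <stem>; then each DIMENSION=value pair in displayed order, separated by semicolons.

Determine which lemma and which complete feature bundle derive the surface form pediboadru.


underlying: pe-tiboad-ri
TOR=vo - signalled by the affix pe-
CASE=ta - signalled by the affix -ri
check: petiboadri -> petiboadri -> pediboadri -> pediboadri -> pediboadru
lemma: tiboad; TOR=vo; CASE=ta


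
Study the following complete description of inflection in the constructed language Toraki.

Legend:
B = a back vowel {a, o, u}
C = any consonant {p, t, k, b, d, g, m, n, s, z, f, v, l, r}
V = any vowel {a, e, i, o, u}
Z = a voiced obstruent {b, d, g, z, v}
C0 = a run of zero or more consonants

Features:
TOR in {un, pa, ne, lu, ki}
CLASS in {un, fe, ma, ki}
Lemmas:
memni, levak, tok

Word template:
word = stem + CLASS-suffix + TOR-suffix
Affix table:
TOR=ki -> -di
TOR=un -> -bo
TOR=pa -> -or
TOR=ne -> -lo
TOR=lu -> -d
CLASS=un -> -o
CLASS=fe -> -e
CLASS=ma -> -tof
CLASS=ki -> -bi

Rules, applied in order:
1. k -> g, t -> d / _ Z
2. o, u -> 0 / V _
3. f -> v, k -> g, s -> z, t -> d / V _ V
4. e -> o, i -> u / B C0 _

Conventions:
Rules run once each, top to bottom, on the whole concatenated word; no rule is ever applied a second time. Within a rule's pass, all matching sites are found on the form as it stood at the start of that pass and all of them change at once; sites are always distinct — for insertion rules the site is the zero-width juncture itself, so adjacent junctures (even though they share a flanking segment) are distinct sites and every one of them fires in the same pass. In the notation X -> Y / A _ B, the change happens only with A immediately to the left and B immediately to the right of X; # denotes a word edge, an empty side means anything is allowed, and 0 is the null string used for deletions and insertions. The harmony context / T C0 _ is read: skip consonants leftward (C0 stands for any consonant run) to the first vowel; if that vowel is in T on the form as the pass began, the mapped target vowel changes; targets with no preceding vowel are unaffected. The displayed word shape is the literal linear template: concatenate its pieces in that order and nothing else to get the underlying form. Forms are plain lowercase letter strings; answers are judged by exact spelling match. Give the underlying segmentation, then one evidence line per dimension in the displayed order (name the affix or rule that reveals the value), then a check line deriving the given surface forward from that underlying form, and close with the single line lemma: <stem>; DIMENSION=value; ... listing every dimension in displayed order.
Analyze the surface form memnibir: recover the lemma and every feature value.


underlying: memni-bi-or
TOR=pa - signalled by the affix -or
CLASS=ki - signalled by the affix -bi
check: memnibior -> memnibior -> memnibir -> memnibir -> memnibir
lemma: memni; TOR=pa; CLASS=ki


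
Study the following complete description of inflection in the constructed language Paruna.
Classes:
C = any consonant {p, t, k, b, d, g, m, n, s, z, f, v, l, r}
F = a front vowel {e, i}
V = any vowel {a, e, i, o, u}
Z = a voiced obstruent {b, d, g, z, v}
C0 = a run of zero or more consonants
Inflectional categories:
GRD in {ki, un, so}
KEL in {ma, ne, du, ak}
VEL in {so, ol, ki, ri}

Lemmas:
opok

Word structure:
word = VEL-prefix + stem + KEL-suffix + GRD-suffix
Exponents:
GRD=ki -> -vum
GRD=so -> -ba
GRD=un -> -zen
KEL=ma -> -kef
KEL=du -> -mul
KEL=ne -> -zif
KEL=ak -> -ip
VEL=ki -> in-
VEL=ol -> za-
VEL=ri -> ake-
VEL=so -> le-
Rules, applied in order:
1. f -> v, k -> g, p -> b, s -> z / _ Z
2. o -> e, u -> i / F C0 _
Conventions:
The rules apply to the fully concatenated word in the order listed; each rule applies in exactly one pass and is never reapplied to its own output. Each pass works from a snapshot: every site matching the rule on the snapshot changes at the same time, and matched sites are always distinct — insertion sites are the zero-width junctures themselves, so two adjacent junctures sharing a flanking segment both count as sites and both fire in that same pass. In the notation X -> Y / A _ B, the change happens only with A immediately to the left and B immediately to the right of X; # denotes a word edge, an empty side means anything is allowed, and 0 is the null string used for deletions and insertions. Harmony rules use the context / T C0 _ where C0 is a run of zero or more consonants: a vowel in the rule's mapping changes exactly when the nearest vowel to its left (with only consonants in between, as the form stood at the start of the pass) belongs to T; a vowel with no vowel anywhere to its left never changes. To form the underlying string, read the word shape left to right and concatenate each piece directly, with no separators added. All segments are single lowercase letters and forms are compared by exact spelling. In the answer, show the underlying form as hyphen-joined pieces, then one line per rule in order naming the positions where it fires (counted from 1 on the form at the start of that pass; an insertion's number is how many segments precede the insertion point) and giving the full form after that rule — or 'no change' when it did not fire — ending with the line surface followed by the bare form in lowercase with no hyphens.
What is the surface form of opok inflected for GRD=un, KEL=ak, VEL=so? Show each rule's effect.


underlying: le-opok-ip-zen
1. f -> v, k -> g, p -> b, s -> z / _ Z: fires at position(s) 8: leopokibzen
2. o -> e, u -> i / F C0 _: fires at position(s) 3: leepokibzen
surface: leepokibzen


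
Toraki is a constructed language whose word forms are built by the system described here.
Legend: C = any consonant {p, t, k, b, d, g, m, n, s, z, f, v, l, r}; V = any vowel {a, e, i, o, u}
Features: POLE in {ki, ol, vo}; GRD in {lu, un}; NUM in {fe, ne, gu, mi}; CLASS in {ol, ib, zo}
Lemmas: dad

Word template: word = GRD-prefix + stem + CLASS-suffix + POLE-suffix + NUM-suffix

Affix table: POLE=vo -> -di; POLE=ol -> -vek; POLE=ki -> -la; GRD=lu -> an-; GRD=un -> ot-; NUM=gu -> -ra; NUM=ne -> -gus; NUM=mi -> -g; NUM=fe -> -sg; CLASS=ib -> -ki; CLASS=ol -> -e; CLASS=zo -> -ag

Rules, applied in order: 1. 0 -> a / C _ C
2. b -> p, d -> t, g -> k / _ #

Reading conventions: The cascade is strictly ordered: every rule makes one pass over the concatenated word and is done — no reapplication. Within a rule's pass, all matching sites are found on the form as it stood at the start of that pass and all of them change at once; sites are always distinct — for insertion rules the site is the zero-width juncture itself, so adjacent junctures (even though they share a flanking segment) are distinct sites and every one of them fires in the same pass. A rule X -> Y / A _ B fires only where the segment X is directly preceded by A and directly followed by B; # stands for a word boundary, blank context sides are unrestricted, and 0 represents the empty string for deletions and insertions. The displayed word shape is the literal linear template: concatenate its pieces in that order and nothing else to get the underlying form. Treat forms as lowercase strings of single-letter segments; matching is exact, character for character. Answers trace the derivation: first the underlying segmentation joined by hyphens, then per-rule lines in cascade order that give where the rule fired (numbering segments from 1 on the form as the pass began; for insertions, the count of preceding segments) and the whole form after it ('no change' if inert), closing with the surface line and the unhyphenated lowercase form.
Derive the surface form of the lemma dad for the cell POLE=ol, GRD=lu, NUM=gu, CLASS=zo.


underlying: an-dad-ag-vek-ra
1. 0 -> a / C _ C: inserts after position(s) 2, 7, 10: anadadagavekara
2. b -> p, d -> t, g -> k / _ #: no change
surface: anadadagavekara


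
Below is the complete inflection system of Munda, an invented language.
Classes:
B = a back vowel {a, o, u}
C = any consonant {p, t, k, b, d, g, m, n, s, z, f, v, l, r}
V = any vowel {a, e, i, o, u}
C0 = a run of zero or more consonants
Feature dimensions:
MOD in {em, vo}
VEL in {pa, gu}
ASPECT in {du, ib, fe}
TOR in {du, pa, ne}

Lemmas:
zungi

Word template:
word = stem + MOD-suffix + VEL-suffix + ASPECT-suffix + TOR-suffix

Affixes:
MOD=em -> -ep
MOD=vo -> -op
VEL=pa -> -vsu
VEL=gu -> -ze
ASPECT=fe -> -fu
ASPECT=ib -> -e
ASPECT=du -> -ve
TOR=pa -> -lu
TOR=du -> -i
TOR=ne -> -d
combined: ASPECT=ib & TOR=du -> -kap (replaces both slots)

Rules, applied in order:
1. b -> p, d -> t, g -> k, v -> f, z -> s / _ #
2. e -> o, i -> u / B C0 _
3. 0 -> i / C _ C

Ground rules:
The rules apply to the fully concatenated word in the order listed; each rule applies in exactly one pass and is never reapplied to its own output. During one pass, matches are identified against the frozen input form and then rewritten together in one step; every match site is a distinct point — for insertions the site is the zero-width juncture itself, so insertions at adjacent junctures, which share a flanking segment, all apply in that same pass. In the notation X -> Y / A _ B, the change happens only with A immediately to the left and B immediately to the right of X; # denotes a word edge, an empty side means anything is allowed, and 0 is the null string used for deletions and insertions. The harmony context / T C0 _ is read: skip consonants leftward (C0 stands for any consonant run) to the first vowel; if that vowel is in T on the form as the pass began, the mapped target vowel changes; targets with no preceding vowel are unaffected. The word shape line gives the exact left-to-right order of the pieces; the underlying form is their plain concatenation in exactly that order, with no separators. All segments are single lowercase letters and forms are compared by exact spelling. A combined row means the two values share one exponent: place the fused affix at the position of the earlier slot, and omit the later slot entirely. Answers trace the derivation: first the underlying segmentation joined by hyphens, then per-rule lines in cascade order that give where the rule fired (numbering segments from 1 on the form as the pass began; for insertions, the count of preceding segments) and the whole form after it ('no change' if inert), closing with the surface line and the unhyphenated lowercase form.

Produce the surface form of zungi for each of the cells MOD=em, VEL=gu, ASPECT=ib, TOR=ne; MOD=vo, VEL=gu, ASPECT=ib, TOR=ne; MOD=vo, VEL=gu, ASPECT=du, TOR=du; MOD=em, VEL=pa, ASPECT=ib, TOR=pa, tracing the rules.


cell MOD=em, VEL=gu, ASPECT=ib, TOR=ne:
underlying: zungi-ep-ze-e-d
1. b -> p, d -> t, g -> k, v -> f, z -> s / _ #: fires at position(s) 11: zungiepzeet
2. e -> o, i -> u / B C0 _: fires at position(s) 5: zunguepzeet
3. 0 -> i / C _ C: inserts after position(s) 3, 7: zuniguepizeet
surface: zuniguepizeet

cell MOD=vo, VEL=gu, ASPECT=ib, TOR=ne:
underlying: zungi-op-ze-e-d
1. b -> p, d -> t, g -> k, v -> f, z -> s / _ #: fires at position(s) 11: zungiopzeet
2. e -> o, i -> u / B C0 _: fires at position(s) 5, 9: zunguopzoet
3. 0 -> i / C _ C: inserts after position(s) 3, 7: zuniguopizoet
surface: zuniguopizoet

cell MOD=vo, VEL=gu, ASPECT=du, TOR=du:
underlying: zungi-op-ze-ve-i
1. b -> p, d -> t, g -> k, v -> f, z -> s / _ #: no change
2. e -> o, i -> u / B C0 _: fires at position(s) 5, 9: zunguopzovei
3. 0 -> i / C _ C: inserts after position(s) 3, 7: zuniguopizovei
surface: zuniguopizovei

cell MOD=em, VEL=pa, ASPECT=ib, TOR=pa:
underlying: zungi-ep-vsu-e-lu
1. b -> p, d -> t, g -> k, v -> f, z -> s / _ #: no change
2. e -> o, i -> u / B C0 _: fires at position(s) 5, 11: zunguepvsuolu
3. 0 -> i / C _ C: inserts after position(s) 3, 7, 8: zuniguepivisuolu
surface: zuniguepivisuolu


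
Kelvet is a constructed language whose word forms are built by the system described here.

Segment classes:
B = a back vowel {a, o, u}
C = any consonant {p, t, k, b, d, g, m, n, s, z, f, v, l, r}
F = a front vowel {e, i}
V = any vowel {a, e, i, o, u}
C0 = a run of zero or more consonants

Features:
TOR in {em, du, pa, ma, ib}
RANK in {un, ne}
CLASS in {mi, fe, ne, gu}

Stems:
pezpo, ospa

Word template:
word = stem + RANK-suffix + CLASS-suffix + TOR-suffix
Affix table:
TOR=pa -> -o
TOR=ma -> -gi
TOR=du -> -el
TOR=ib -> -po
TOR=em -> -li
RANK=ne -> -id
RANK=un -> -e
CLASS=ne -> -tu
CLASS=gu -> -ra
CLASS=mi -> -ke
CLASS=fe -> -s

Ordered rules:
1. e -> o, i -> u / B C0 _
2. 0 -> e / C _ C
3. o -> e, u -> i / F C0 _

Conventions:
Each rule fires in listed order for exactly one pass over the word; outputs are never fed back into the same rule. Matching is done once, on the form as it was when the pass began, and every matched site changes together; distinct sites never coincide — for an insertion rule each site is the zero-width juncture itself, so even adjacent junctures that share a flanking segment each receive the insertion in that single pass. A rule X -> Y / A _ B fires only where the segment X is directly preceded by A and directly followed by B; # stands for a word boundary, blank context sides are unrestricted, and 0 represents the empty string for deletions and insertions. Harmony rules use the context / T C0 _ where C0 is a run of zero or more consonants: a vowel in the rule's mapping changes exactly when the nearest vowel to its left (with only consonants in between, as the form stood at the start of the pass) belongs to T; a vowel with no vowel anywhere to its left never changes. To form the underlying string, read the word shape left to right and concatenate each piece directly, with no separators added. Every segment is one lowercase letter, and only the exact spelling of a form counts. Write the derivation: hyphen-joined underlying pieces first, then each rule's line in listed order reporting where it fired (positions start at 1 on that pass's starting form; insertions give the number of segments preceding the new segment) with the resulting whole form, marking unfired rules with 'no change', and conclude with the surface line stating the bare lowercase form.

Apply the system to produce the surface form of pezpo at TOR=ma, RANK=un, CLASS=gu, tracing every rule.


underlying: pezpo-e-ra-gi
1. e -> o, i -> u / B C0 _: fires at position(s) 6, 10: pezpooragu
2. 0 -> e / C _ C: inserts after position(s) 3: pezepooragu
3. o -> e, u -> i / F C0 _: fires at position(s) 6: pezepeoragu
surface: pezepeoragu


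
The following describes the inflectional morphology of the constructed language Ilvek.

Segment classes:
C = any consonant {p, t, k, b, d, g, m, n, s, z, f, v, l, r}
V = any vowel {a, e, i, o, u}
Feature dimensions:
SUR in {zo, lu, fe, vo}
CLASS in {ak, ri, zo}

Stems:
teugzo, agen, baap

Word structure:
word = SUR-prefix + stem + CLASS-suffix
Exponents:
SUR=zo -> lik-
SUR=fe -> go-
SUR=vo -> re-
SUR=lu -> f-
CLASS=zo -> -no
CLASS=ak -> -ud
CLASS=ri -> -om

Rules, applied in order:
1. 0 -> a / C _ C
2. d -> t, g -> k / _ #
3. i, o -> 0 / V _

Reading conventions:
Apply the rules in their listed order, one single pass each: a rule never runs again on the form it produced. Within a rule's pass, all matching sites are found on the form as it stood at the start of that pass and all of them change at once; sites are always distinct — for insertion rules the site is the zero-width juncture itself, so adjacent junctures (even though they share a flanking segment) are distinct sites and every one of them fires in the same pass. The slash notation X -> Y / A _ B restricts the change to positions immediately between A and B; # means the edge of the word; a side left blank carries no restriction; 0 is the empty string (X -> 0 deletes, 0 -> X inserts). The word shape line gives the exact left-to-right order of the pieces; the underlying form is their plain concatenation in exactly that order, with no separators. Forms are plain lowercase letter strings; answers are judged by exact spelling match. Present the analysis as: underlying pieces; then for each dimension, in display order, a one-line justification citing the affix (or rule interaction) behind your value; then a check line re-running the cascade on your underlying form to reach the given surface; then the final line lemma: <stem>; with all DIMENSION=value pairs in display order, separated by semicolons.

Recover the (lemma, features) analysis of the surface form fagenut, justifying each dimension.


underlying: f-agen-ud
SUR=lu - signalled by the affix f-
CLASS=ak - signalled by the affix -ud
check: fagenud -> fagenud -> fagenut -> fagenut
lemma: agen; SUR=lu; CLASS=ak


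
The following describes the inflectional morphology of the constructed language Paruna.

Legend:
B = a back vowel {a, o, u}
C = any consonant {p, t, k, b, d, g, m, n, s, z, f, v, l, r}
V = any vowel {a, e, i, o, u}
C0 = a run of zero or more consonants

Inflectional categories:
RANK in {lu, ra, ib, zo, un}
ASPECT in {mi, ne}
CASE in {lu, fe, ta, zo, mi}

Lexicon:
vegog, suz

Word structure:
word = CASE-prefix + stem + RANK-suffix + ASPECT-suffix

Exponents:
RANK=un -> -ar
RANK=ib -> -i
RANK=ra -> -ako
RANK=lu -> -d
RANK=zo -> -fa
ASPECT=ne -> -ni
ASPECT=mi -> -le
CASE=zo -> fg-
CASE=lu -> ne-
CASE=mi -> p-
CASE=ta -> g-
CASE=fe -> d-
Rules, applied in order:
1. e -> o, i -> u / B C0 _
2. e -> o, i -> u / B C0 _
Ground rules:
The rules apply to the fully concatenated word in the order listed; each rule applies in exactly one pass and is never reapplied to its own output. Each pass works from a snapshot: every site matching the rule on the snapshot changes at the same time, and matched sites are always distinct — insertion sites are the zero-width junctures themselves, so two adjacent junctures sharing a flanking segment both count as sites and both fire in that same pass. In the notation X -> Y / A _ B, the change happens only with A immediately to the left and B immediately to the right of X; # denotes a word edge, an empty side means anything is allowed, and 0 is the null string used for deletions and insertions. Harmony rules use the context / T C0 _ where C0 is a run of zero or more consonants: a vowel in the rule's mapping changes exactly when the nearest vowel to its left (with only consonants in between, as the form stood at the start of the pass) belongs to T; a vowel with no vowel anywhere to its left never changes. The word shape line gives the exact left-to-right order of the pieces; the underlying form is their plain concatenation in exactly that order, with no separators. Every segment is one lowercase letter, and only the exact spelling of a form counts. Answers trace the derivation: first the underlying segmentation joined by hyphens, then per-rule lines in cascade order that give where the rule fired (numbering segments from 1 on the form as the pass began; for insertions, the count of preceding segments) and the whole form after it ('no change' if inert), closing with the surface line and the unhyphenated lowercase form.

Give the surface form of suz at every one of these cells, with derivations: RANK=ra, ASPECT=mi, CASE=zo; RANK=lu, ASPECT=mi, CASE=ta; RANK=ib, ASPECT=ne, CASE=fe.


cell RANK=ra, ASPECT=mi, CASE=zo:
underlying: fg-suz-ako-le
1. e -> o, i -> u / B C0 _: fires at position(s) 10: fgsuzakolo
2. e -> o, i -> u / B C0 _: no change
surface: fgsuzakolo

cell RANK=lu, ASPECT=mi, CASE=ta:
underlying: g-suz-d-le
1. e -> o, i -> u / B C0 _: fires at position(s) 7: gsuzdlo
2. e -> o, i -> u / B C0 _: no change
surface: gsuzdlo

cell RANK=ib, ASPECT=ne, CASE=fe:
underlying: d-suz-i-ni
1. e -> o, i -> u / B C0 _: fires at position(s) 5: dsuzuni
2. e -> o, i -> u / B C0 _: fires at position(s) 7: dsuzunu
surface: dsuzunu


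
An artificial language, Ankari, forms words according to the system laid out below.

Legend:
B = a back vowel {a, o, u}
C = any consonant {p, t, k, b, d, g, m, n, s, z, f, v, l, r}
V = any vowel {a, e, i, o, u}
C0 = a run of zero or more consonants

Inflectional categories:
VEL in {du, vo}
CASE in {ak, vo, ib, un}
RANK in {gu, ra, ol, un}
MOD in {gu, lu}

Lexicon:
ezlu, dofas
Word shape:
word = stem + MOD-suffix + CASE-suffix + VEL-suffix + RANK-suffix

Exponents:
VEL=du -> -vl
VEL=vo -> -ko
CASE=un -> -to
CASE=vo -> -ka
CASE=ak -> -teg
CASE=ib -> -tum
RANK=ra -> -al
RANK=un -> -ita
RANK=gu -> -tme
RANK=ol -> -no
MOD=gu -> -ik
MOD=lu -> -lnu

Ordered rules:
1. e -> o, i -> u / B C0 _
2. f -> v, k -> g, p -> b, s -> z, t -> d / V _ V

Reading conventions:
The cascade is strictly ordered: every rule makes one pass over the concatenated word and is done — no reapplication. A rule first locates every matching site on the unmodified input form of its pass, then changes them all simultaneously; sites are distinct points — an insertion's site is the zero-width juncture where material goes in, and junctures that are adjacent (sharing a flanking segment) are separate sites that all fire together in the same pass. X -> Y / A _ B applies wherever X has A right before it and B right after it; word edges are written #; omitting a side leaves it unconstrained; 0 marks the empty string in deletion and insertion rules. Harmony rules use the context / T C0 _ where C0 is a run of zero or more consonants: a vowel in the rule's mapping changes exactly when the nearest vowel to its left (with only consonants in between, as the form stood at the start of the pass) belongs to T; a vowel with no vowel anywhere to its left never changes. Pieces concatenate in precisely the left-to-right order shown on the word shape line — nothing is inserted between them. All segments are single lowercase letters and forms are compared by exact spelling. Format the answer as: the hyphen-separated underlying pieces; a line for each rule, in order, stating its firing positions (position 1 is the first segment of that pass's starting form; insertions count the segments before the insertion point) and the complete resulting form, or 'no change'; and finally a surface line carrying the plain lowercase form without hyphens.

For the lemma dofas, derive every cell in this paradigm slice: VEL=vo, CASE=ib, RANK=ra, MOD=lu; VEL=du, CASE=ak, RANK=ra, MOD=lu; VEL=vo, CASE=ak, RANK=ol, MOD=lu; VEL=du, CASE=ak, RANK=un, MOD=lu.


cell VEL=vo, CASE=ib, RANK=ra, MOD=lu:
underlying: dofas-lnu-tum-ko-al
1. e -> o, i -> u / B C0 _: no change
2. f -> v, k -> g, p -> b, s -> z, t -> d / V _ V: fires at position(s) 3, 9: dovaslnudumkoal
surface: dovaslnudumkoal

cell VEL=du, CASE=ak, RANK=ra, MOD=lu:
underlying: dofas-lnu-teg-vl-al
1. e -> o, i -> u / B C0 _: fires at position(s) 10: dofaslnutogvlal
2. f -> v, k -> g, p -> b, s -> z, t -> d / V _ V: fires at position(s) 3, 9: dovaslnudogvlal
surface: dovaslnudogvlal

cell VEL=vo, CASE=ak, RANK=ol, MOD=lu:
underlying: dofas-lnu-teg-ko-no
1. e -> o, i -> u / B C0 _: fires at position(s) 10: dofaslnutogkono
2. f -> v, k -> g, p -> b, s -> z, t -> d / V _ V: fires at position(s) 3, 9: dovaslnudogkono
surface: dovaslnudogkono

cell VEL=du, CASE=ak, RANK=un, MOD=lu:
underlying: dofas-lnu-teg-vl-ita
1. e -> o, i -> u / B C0 _: fires at position(s) 10: dofaslnutogvlita
2. f -> v, k -> g, p -> b, s -> z, t -> d / V _ V: fires at position(s) 3, 9, 15: dovaslnudogvlida
surface: dovaslnudogvlida


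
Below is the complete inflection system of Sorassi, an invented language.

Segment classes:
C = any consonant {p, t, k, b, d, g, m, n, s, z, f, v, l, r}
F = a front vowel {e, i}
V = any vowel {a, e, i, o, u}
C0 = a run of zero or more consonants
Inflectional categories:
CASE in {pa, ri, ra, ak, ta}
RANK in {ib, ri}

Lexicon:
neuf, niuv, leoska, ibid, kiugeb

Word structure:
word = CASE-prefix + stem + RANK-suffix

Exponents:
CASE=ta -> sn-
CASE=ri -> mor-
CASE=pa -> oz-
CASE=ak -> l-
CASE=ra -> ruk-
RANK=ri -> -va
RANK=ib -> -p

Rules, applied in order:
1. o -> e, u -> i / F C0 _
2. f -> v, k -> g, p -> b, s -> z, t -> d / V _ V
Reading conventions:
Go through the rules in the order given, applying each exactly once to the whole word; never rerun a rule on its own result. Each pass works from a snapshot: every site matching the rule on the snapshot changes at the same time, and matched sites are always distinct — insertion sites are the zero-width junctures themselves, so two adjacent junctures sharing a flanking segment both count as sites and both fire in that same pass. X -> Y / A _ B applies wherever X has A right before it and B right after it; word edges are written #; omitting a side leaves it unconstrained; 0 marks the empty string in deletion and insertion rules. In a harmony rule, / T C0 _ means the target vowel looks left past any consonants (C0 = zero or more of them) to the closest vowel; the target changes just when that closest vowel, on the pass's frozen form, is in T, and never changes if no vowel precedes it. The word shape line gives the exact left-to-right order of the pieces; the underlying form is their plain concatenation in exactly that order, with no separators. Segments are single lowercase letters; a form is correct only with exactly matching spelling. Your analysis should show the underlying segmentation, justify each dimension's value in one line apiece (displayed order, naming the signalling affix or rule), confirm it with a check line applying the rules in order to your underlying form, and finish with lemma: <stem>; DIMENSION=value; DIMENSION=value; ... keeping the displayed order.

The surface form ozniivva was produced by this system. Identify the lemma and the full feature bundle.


underlying: oz-niuv-va
CASE=pa - signalled by the affix oz-
RANK=ri - signalled by the affix -va
check: ozniuvva -> ozniivva -> ozniivva
lemma: niuv; CASE=pa; RANK=ri
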